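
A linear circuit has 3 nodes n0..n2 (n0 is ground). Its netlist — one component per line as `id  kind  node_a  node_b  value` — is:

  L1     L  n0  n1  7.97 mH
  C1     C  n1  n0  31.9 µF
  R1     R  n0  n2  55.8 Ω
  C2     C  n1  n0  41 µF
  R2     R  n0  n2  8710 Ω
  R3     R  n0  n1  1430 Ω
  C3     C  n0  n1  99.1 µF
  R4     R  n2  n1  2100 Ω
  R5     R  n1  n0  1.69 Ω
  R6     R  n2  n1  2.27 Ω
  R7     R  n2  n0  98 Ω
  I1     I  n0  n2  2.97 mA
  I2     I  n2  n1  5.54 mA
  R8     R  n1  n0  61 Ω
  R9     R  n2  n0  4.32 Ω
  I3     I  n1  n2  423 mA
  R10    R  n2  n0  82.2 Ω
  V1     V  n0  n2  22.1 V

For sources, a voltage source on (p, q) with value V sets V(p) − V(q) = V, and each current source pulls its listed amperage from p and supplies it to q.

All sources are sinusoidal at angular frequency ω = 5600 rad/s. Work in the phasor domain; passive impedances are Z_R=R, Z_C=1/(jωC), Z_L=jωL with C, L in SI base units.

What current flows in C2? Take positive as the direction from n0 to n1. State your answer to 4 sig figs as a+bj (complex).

Apply KCL at each of the 2 non-ground nodes and solve the resulting linear system.
Node n1: branches {L1, C1, C2, R3, C3, R4, R5, R6, I2, R8, I3} → V_1 = -5.369+4.812j
Node n2: branches {R1, R2, R4, R6, R7, I1, I2, R9, I3, R10, V1} → V_2 = -22.10+0.000j
Source currents: i(V1)=-13.81-2.122j

1.105+1.233j A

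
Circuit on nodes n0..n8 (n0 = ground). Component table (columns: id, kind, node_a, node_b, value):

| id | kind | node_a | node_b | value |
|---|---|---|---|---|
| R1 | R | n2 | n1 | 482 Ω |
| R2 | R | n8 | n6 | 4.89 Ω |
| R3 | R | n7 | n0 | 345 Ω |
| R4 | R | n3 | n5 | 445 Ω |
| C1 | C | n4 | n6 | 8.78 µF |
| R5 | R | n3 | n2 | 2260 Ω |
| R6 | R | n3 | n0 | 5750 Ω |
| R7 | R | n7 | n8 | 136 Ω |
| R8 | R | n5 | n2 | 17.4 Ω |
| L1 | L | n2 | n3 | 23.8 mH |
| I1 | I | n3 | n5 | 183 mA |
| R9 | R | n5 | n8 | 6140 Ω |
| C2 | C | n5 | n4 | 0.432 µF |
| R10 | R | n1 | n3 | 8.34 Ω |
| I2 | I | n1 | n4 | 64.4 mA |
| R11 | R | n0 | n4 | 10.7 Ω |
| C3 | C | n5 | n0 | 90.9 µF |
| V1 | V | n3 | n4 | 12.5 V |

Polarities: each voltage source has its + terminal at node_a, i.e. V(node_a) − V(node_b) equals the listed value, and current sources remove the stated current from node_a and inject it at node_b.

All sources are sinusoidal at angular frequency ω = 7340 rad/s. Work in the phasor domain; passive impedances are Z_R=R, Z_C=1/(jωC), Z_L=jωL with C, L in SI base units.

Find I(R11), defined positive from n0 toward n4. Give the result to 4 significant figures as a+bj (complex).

0.2318-0.05432j A

Apply KCL at each of the 8 non-ground nodes and solve the resulting linear system.
Node n1: branches {R1, R10, I2} → V_1 = 9.329+0.5505j
Node n2: branches {R1, R5, R8, L1} → V_2 = 0.4892-1.224j
Node n3: branches {R4, R5, R6, L1, I1, R10, V1} → V_3 = 10.02+0.5812j
Node n4: branches {C1, C2, I2, R11, V1} → V_4 = -2.481+0.5812j
Node n5: branches {R4, R8, I1, R9, C2, C3} → V_5 = -0.08309-0.3526j
Node n6: branches {R2, C1} → V_6 = -2.499+0.4955j
Node n7: branches {R3, R7} → V_7 = -1.773+0.3513j
Node n8: branches {R2, R7, R9} → V_8 = -2.472+0.4898j
Source currents: i(V1)=-0.3047+0.04787j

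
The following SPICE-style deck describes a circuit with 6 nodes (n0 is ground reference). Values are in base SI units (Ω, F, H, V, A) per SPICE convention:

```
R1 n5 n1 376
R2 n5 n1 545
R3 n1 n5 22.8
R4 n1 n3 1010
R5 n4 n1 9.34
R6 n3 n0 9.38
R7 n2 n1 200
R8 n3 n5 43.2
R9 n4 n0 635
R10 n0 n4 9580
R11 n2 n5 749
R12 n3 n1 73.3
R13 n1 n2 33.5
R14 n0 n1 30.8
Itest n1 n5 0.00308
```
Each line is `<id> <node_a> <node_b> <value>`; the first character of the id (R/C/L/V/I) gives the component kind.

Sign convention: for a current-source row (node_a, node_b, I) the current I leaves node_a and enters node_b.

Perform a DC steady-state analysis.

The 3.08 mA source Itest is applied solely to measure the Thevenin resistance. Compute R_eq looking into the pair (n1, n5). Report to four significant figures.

R_eq = 15.54 Ω

Element admittances at DC:
  Y(R1) = 0.002660 S between n5,n1
  Y(R2) = 0.001835 S between n5,n1
  Y(R3) = 0.04386 S between n1,n5
  Y(R4) = 0.0009901 S between n1,n3
  Y(R5) = 0.1071 S between n4,n1
  Y(R6) = 0.1066 S between n3,n0
  Y(R7) = 0.005000 S between n2,n1
  Y(R8) = 0.02315 S between n3,n5
  Y(R9) = 0.001575 S between n4,n0
  Y(R10) = 0.0001044 S between n0,n4
  Y(R11) = 0.001335 S between n2,n5
  Y(R12) = 0.01364 S between n3,n1
  Y(R13) = 0.02985 S between n1,n2
  Y(R14) = 0.03247 S between n0,n1
  Itest: injects 0.00308 A into n5 (from n1)
Assemble and solve the 5×5 MNA system:
  V(n1)=-0.01319  V(n2)=-0.01142  V(n3)=0.004221  V(n4)=-0.01298  V(n5)=0.03466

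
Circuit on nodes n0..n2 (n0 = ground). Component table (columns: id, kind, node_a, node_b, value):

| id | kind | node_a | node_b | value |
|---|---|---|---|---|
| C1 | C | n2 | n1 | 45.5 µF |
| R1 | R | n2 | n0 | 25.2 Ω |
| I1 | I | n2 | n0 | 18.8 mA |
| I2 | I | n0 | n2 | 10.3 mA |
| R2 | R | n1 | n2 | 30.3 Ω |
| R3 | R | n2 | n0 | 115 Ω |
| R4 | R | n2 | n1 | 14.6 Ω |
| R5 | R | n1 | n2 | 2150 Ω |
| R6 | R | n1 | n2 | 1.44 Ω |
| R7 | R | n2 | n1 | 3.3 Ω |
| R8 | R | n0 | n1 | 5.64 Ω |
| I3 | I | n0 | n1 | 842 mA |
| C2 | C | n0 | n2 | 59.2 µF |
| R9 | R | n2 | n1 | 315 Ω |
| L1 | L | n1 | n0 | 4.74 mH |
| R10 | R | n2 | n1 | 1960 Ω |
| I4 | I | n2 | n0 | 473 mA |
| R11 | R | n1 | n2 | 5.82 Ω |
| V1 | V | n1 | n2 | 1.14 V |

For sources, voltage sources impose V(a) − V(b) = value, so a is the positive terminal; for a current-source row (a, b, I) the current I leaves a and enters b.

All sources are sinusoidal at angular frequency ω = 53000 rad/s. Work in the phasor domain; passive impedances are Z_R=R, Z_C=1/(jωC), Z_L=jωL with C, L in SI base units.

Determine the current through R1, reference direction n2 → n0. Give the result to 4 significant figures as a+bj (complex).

Element admittances at ω=53000 rad/s:
  Y(C1) = 0.000+2.412j S between n2,n1
  Y(R1) = 0.03968+0.000j S between n2,n0
  I1: injects 0.0188 A into n0 (from n2)
  I2: injects 0.0103 A into n2 (from n0)
  Y(R2) = 0.03300+0.000j S between n1,n2
  Y(R3) = 0.008696+0.000j S between n2,n0
  Y(R4) = 0.06849+0.000j S between n2,n1
  Y(R5) = 0.0004651+0.000j S between n1,n2
  Y(R6) = 0.6944+0.000j S between n1,n2
  Y(R7) = 0.3030+0.000j S between n2,n1
  Y(R8) = 0.1773+0.000j S between n0,n1
  I3: injects 0.842 A into n1 (from n0)
  Y(C2) = 0.000+3.138j S between n0,n2
  Y(R9) = 0.003175+0.000j S between n2,n1
  Y(L1) = 0.000-0.003981j S between n1,n0
  Y(R10) = 0.0005102+0.000j S between n2,n1
  I4: injects 0.473 A into n0 (from n2)
  Y(R11) = 0.1718+0.000j S between n1,n2
  V1: constraint V(n1)−V(n2) = 1.14
Assemble and solve the 3×3 MNA system:
  V(n1)=1.145-0.05018j  V(n2)=0.005062-0.05018j
  i(V1)=-0.8143-2.736j

0.0002009-0.001991j A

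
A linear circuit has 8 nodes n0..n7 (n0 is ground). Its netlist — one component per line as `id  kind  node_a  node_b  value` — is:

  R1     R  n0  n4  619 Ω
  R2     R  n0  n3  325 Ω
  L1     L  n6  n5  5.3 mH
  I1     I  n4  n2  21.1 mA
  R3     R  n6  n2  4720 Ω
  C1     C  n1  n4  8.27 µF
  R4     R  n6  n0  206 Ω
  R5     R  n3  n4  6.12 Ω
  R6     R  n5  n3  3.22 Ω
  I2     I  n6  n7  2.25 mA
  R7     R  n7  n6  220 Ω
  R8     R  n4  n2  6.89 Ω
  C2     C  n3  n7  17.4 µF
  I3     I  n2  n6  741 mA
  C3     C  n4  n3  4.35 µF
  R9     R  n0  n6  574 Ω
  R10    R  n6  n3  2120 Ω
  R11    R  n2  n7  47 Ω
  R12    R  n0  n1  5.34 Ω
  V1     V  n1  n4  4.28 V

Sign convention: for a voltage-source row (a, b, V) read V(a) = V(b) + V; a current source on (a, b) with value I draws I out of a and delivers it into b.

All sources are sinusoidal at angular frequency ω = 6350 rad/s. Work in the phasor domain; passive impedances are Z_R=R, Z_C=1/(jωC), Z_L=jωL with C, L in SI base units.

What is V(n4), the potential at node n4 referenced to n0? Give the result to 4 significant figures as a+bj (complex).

-4.505-0.6269j V

Element admittances at ω=6350 rad/s:
  Y(R1) = 0.001616+0.000j S between n0,n4
  Y(R2) = 0.003077+0.000j S between n0,n3
  Y(L1) = 0.000-0.02971j S between n6,n5
  I1: injects 0.0211 A into n2 (from n4)
  Y(R3) = 0.0002119+0.000j S between n6,n2
  Y(C1) = 0.000+0.05251j S between n1,n4
  Y(R4) = 0.004854+0.000j S between n6,n0
  Y(R5) = 0.1634+0.000j S between n3,n4
  Y(R6) = 0.3106+0.000j S between n5,n3
  I2: injects 0.00225 A into n7 (from n6)
  Y(R7) = 0.004545+0.000j S between n7,n6
  Y(R8) = 0.1451+0.000j S between n4,n2
  Y(C2) = 0.000+0.1105j S between n3,n7
  I3: injects 0.741 A into n6 (from n2)
  Y(C3) = 0.000+0.02762j S between n4,n3
  Y(R9) = 0.001742+0.000j S between n0,n6
  Y(R10) = 0.0004717+0.000j S between n6,n3
  Y(R11) = 0.02128+0.000j S between n2,n7
  Y(R12) = 0.1873+0.000j S between n0,n1
  V1: constraint V(n1)−V(n4) = 4.28
Assemble and solve the 8×8 MNA system:
  V(n1)=-0.2251-0.6269j  V(n2)=-8.319-0.6212j  V(n3)=-1.500-1.865j  V(n4)=-4.505-0.6269j  V(n5)=0.5491-2.596j  V(n6)=8.192+18.82j  V(n7)=-0.6642-0.7754j
  i(V1)=0.04215-0.1074j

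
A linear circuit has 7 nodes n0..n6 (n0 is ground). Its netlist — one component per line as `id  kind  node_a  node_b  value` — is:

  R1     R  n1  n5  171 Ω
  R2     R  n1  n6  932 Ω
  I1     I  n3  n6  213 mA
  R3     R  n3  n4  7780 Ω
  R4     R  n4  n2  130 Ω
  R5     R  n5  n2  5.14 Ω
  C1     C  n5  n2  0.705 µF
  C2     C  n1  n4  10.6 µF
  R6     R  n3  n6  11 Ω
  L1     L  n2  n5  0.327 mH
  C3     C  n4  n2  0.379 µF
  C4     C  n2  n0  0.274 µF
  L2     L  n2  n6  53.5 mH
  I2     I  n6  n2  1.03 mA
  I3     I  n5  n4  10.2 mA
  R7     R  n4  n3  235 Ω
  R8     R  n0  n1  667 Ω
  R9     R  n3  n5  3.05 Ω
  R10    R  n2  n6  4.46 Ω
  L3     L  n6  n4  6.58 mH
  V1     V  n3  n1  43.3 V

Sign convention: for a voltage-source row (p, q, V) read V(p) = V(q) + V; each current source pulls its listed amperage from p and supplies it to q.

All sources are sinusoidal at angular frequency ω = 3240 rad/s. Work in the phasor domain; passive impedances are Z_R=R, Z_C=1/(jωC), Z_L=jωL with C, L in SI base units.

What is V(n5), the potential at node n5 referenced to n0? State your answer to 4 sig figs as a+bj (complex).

26.17-19.83j V

MNA unknowns: 6 node voltages V₁..V_6 plus 1 source current (V1)
R1: Y=0.005848+0.000j on G[1,5]
R2: Y=0.001073+0.000j on G[1,6]
I1: z[3]−=0.213, z[6]+=0.213
R3: Y=0.0001285+0.000j on G[3,4]
R4: Y=0.007692+0.000j on G[4,2]
R5: Y=0.1946+0.000j on G[5,2]
C1: Y=0.000+0.002284j on G[5,2]
C2: Y=0.000+0.03434j on G[1,4]
R6: Y=0.09091+0.000j on G[3,6]
L1: Y=0.000-0.9439j on G[2,5]
C3: Y=0.000+0.001228j on G[4,2]
C4: Y=0.000+0.0008878j on G[2,0]
L2: Y=0.000-0.005769j on G[2,6]
I2: z[6]−=0.00103, z[2]+=0.00103
I3: z[5]−=0.0102, z[4]+=0.0102
R7: Y=0.004255+0.000j on G[4,3]
R8: Y=0.001499+0.000j on G[0,1]
R9: Y=0.3279+0.000j on G[3,5]
R10: Y=0.2242+0.000j on G[2,6]
L3: Y=0.000-0.04691j on G[6,4]
V1: row V3−V1=43.3, i_V1 at 3,1
solve → V1=-12.64-16.09j, V2=27.18-21.35j, V3=30.66-16.09j, V4=55.33-80.55j, V5=26.17-19.83j, V6=20.56-25.10j
aux → i_V1=-2.495-2.327j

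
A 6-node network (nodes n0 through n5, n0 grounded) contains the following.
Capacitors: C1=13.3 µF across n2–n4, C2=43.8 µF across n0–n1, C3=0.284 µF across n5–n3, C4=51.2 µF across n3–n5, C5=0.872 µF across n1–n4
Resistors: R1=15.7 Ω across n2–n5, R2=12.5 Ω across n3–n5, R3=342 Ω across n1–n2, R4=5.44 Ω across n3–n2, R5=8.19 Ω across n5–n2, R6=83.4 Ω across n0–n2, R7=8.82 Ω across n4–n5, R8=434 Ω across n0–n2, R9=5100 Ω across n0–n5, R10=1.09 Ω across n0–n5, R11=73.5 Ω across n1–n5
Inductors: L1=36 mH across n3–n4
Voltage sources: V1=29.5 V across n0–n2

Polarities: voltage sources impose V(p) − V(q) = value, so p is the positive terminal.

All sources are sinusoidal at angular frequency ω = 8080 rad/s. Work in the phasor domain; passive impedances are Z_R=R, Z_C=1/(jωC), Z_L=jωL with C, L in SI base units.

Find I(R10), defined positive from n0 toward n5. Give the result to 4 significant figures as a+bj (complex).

Element admittances at ω=8080 rad/s:
  Y(C1) = 0.000+0.1075j S between n2,n4
  Y(R1) = 0.06369+0.000j S between n2,n5
  Y(R2) = 0.08000+0.000j S between n3,n5
  Y(C2) = 0.000+0.3539j S between n0,n1
  Y(R3) = 0.002924+0.000j S between n1,n2
  Y(C3) = 0.000+0.002295j S between n5,n3
  Y(C4) = 0.000+0.4137j S between n3,n5
  Y(C5) = 0.000+0.007046j S between n1,n4
  Y(R4) = 0.1838+0.000j S between n3,n2
  Y(R5) = 0.1221+0.000j S between n5,n2
  Y(L1) = 0.000-0.003438j S between n3,n4
  Y(R6) = 0.01199+0.000j S between n0,n2
  Y(R7) = 0.1134+0.000j S between n4,n5
  Y(R8) = 0.002304+0.000j S between n0,n2
  Y(R9) = 0.0001961+0.000j S between n0,n5
  Y(R10) = 0.9174+0.000j S between n0,n5
  Y(R11) = 0.01361+0.000j S between n1,n5
  V1: constraint V(n0)−V(n2) = 29.5
Assemble and solve the 6×6 MNA system:
  V(n1)=-0.4542+0.3428j  V(n2)=-29.50+0.000j  V(n3)=-12.42+5.244j  V(n4)=-19.10-10.64j  V(n5)=-8.816-1.741j
  i(V1)=-8.633-1.759j

8.088+1.598j A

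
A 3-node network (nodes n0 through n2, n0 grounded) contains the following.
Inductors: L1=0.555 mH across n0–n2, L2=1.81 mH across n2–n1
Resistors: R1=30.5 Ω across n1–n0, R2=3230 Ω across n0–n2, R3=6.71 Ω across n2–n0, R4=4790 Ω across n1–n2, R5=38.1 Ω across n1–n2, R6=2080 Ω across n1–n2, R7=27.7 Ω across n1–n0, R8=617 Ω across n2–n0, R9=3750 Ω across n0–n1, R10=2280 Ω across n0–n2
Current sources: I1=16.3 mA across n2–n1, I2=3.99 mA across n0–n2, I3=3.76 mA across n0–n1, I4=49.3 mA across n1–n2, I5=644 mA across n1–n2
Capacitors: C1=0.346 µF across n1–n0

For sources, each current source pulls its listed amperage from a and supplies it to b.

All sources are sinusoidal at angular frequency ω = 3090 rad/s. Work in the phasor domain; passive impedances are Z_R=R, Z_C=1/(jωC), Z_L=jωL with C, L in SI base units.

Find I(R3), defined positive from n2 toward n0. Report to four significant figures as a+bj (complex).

Apply KCL at each of the 2 non-ground nodes and solve the resulting linear system.
Node n1: branches {R1, L2, I1, R4, I3, R5, R6, R7, R9, C1, I4, I5} → V_1 = -1.707-2.627j
Node n2: branches {L1, L2, I1, R2, R3, R4, I2, R5, R6, R8, R10, I4, I5} → V_2 = -0.2435+0.2741j

-0.03628+0.04085j A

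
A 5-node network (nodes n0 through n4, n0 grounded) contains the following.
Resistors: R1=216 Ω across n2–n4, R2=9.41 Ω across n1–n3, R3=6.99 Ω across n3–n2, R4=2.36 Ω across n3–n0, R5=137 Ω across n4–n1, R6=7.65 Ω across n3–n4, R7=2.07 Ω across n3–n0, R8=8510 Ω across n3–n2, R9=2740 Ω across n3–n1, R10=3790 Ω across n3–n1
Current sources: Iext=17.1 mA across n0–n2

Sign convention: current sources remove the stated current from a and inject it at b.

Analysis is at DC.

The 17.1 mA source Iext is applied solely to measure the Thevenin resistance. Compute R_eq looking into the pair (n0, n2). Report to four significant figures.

R_eq = 7.875 Ω

Apply KCL at each of the 4 non-ground nodes and solve the resulting linear system.
Node n1: branches {R2, R5, R9, R10} → V_1 = 0.01910
Node n2: branches {R1, R3, R8, Iext} → V_2 = 0.1347
Node n3: branches {R2, R3, R4, R6, R7, R8, R9, R10} → V_3 = 0.01886
Node n4: branches {R1, R5, R6} → V_4 = 0.02263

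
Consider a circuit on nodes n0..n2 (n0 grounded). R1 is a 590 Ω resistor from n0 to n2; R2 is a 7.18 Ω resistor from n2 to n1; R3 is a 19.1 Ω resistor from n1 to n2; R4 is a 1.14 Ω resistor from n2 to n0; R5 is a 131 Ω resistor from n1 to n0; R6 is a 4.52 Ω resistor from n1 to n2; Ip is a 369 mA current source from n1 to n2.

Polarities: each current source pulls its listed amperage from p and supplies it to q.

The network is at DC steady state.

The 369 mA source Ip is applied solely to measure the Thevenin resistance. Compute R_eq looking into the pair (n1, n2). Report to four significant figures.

R_eq = 2.378 Ω

MNA unknowns: 2 node voltages V₁..V_2
R1: Y=0.001695 on G[0,2]
R2: Y=0.1393 on G[2,1]
R3: Y=0.05236 on G[1,2]
R4: Y=0.8772 on G[2,0]
R5: Y=0.007634 on G[1,0]
R6: Y=0.2212 on G[1,2]
Ip: z[1]−=0.369, z[2]+=0.369
solve → V1=-0.8701, V2=0.007557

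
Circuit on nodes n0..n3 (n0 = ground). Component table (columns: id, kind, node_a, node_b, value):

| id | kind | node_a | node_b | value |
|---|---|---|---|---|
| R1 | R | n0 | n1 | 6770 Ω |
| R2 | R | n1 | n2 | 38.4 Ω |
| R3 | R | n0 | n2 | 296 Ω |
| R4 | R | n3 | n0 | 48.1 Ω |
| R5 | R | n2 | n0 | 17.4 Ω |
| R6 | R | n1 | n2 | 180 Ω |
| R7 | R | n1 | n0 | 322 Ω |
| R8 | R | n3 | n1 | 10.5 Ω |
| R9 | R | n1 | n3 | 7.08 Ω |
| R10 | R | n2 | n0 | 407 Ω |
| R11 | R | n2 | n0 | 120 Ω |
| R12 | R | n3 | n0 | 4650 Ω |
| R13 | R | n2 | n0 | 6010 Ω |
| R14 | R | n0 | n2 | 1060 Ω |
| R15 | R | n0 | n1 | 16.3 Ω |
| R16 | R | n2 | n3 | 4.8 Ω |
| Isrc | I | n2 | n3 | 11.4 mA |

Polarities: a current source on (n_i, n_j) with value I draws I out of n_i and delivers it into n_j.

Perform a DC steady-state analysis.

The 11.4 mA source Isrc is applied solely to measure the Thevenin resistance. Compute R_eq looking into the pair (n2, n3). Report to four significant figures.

MNA unknowns: 3 node voltages V₁..V_3
R1: Y=0.0001477 on G[0,1]
R2: Y=0.02604 on G[1,2]
R3: Y=0.003378 on G[0,2]
R4: Y=0.02079 on G[3,0]
R5: Y=0.05747 on G[2,0]
R6: Y=0.005556 on G[1,2]
R7: Y=0.003106 on G[1,0]
R8: Y=0.09524 on G[3,1]
R9: Y=0.1412 on G[1,3]
R10: Y=0.002457 on G[2,0]
R11: Y=0.008333 on G[2,0]
R12: Y=0.0002151 on G[3,0]
R13: Y=0.0001664 on G[2,0]
R14: Y=0.0009434 on G[0,2]
R15: Y=0.06135 on G[0,1]
R16: Y=0.2083 on G[2,3]
Isrc: z[2]−=0.0114, z[3]+=0.0114
solve → V1=0.01456, V2=-0.01960, V3=0.02310

R_eq = 3.745 Ω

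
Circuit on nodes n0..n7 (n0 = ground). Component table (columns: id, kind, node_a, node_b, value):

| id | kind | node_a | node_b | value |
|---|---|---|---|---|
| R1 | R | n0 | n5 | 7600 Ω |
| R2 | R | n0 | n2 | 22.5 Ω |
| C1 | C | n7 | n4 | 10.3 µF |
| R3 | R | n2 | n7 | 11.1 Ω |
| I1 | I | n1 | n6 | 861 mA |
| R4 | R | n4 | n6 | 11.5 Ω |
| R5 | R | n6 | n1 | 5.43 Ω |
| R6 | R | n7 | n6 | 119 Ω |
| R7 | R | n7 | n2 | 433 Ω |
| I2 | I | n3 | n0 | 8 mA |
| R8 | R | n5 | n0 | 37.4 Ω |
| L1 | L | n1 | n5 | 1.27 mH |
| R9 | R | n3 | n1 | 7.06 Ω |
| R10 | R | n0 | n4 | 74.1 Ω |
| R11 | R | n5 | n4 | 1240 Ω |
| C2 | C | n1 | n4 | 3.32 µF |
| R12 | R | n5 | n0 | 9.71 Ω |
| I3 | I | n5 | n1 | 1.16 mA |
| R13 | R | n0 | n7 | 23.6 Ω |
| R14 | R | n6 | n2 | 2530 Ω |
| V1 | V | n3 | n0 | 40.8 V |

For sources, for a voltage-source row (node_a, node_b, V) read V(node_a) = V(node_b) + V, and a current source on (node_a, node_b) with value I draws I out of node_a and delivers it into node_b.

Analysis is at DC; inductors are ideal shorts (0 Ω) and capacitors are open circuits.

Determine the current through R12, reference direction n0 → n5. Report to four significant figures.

-2.029 A

Apply KCL at each of the 7 non-ground nodes and solve the resulting linear system.
Node n1: branches {I1, R5, L1, R9, C2, I3} → V_1 = 19.70
Node n2: branches {R2, R3, R7, R14} → V_2 = 1.652
Node n3: branches {I2, R9, V1} → V_3 = 40.80
Node n4: branches {C1, R4, R10, R11, C2} → V_4 = 19.08
Node n5: branches {R1, R8, L1, R11, R12, I3} → V_5 = 19.70
Node n6: branches {I1, R4, R5, R6, R14} → V_6 = 22.04
Node n7: branches {C1, R3, R6, R7, R13} → V_7 = 2.360
Source currents: i(L1)=2.560, i(V1)=-2.997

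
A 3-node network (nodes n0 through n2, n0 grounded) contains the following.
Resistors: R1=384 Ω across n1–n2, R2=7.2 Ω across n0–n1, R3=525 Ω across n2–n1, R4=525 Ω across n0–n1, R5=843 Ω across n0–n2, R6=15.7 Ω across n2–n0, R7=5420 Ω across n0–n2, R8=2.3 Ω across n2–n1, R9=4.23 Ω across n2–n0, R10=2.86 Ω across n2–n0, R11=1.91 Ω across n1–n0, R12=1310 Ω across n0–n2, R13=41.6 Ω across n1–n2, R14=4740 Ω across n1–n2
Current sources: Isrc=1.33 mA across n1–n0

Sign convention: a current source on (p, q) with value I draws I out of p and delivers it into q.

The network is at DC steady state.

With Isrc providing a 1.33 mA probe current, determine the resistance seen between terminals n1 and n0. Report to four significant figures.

Apply KCL at each of the 2 non-ground nodes and solve the resulting linear system.
Node n1: branches {R1, R2, R3, R4, R8, R11, R13, R14, Isrc} → V_1 = -0.001422
Node n2: branches {R1, R3, R5, R6, R7, R8, R9, R10, R12, R13, R14} → V_2 = -0.0005910

R_eq = 1.069 Ω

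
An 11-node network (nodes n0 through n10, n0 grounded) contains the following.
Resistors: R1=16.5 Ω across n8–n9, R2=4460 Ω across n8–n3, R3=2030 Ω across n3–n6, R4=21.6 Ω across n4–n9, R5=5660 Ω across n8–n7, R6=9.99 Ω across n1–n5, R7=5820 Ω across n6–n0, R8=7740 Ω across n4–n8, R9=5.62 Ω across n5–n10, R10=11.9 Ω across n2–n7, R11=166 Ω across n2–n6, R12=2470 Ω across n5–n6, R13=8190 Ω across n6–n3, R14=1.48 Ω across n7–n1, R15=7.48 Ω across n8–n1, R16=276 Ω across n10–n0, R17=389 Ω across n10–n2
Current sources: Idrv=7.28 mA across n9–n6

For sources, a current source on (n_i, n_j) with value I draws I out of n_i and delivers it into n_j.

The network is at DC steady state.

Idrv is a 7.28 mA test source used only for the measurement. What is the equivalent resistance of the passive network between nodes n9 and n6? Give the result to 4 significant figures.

R_eq = 181.9 Ω

MNA unknowns: 10 node voltages V₁..V_10
R1: Y=0.06061 on G[8,9]
R2: Y=0.0002242 on G[8,3]
R3: Y=0.0004926 on G[3,6]
R4: Y=0.04630 on G[4,9]
R5: Y=0.0001767 on G[8,7]
R6: Y=0.1001 on G[1,5]
R7: Y=0.0001718 on G[6,0]
R8: Y=0.0001292 on G[4,8]
R9: Y=0.1779 on G[5,10]
R10: Y=0.08403 on G[2,7]
R11: Y=0.006024 on G[2,6]
R12: Y=0.0004049 on G[5,6]
R13: Y=0.0001221 on G[6,3]
R14: Y=0.6757 on G[7,1]
R15: Y=0.1337 on G[8,1]
R16: Y=0.003623 on G[10,0]
R17: Y=0.002571 on G[10,2]
Idrv: z[9]−=0.00728, z[6]+=0.00728
solve → V1=-0.06213, V2=0.02141, V3=0.7673, V4=-0.2346, V5=-0.05376, V6=1.089, V7=-0.05290, V8=-0.1150, V9=-0.2349, V10=-0.05165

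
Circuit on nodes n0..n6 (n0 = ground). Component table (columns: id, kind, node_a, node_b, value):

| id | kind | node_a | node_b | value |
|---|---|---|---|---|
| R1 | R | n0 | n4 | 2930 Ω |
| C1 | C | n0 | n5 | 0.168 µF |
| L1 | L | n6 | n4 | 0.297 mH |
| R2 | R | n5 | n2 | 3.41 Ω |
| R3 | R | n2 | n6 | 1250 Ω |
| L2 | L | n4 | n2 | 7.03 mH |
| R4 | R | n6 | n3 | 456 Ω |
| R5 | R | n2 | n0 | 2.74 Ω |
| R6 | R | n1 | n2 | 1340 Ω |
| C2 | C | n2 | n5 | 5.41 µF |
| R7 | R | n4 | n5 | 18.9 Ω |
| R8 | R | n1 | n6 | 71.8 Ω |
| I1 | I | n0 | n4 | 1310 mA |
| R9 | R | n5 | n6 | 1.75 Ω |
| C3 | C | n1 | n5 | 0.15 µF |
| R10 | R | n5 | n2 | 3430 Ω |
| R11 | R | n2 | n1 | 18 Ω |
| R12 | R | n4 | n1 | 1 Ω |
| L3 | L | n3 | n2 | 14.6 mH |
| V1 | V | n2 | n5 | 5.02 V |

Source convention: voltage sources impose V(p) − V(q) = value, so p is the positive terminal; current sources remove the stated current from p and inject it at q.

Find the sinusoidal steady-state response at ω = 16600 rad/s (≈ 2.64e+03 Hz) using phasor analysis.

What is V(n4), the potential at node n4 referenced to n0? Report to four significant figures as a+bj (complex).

Apply KCL at each of the 6 non-ground nodes and solve the resulting linear system.
Node n1: branches {R6, R8, C3, R11, R12} → V_1 = 3.090+3.984j
Node n2: branches {R2, R3, L2, R5, R6, C2, R10, R11, L3, V1} → V_2 = 3.587+0.006945j
Node n3: branches {R4, L3} → V_3 = 3.236-1.471j
Node n4: branches {R1, L1, L2, R7, I1, R12} → V_4 = 3.089+4.286j
Node n5: branches {C1, R2, C2, R7, R9, C3, R10, V1} → V_5 = -1.433+0.006945j
Node n6: branches {L1, R3, R4, R8, R9} → V_6 = 0.4556-0.8123j
Source currents: i(V1)=-2.782-0.2244j

3.089+4.286j V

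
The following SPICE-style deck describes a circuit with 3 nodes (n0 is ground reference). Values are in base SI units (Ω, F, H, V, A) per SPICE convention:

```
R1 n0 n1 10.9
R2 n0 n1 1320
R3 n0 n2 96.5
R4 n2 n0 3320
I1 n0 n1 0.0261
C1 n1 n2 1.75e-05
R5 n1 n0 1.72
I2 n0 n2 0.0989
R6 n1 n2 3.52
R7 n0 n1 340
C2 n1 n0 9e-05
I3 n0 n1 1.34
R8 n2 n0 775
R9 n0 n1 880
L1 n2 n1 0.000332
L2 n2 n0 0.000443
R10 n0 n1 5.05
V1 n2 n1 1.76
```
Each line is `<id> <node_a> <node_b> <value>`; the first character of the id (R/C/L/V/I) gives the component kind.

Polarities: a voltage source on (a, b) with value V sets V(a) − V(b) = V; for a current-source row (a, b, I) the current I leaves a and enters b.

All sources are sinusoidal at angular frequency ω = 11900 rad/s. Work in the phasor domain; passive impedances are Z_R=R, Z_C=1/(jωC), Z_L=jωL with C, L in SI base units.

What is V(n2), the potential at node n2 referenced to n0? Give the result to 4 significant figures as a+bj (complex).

Element admittances at ω=11900 rad/s:
  Y(R1) = 0.09174+0.000j S between n0,n1
  Y(R2) = 0.0007576+0.000j S between n0,n1
  Y(R3) = 0.01036+0.000j S between n0,n2
  Y(R4) = 0.0003012+0.000j S between n2,n0
  I1: injects 0.0261 A into n1 (from n0)
  Y(C1) = 0.000+0.2082j S between n1,n2
  Y(R5) = 0.5814+0.000j S between n1,n0
  I2: injects 0.0989 A into n2 (from n0)
  Y(R6) = 0.2841+0.000j S between n1,n2
  Y(R7) = 0.002941+0.000j S between n0,n1
  Y(C2) = 0.000+1.071j S between n1,n0
  I3: injects 1.34 A into n1 (from n0)
  Y(R8) = 0.001290+0.000j S between n2,n0
  Y(R9) = 0.001136+0.000j S between n0,n1
  Y(L1) = 0.000-0.2531j S between n2,n1
  Y(L2) = 0.000-0.1897j S between n2,n0
  Y(R10) = 0.1980+0.000j S between n0,n1
  V1: constraint V(n2)−V(n1) = 1.76
Assemble and solve the 3×3 MNA system:
  V(n1)=1.007-0.6237j  V(n2)=2.767-0.6237j
  i(V1)=-0.3159+0.6113j

2.767-0.6237j V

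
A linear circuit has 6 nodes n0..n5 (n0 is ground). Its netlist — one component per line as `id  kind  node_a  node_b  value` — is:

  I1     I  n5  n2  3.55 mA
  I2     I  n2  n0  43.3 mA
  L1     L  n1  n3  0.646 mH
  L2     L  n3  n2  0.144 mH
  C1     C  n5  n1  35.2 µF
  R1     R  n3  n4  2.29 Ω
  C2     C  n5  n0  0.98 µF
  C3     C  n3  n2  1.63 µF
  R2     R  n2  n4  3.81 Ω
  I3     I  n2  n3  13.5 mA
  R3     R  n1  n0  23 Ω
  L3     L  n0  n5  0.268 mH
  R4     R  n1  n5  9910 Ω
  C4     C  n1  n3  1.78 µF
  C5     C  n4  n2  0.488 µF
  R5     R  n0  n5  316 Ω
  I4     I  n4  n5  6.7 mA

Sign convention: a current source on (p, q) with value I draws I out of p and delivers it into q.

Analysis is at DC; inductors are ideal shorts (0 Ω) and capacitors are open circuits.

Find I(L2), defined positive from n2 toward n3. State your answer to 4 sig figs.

-0.05577 A

Element admittances at DC:
  I1: injects 0.00355 A into n2 (from n5)
  I2: injects 0.0433 A into n0 (from n2)
  L1: short n1↔n3 (DC inductor)
  L2: short n3↔n2 (DC inductor)
  Y(C1) = 0.000 S between n5,n1
  Y(R1) = 0.4367 S between n3,n4
  Y(C2) = 0.000 S between n5,n0
  Y(C3) = 0.000 S between n3,n2
  Y(R2) = 0.2625 S between n2,n4
  I3: injects 0.0135 A into n3 (from n2)
  Y(R3) = 0.04348 S between n1,n0
  L3: short n0↔n5 (DC inductor)
  Y(R4) = 0.0001009 S between n1,n5
  Y(C4) = 0.000 S between n1,n3
  Y(C5) = 0.000 S between n4,n2
  Y(R5) = 0.003165 S between n0,n5
  I4: injects 0.0067 A into n5 (from n4)
Assemble and solve the 8×8 MNA system:
  V(n1)=-1.066  V(n2)=-1.066  V(n3)=-1.066  V(n4)=-1.075  V(n5)=0.000
  i(L1)=0.04645  i(L2)=0.05577  i(L3)=-0.003042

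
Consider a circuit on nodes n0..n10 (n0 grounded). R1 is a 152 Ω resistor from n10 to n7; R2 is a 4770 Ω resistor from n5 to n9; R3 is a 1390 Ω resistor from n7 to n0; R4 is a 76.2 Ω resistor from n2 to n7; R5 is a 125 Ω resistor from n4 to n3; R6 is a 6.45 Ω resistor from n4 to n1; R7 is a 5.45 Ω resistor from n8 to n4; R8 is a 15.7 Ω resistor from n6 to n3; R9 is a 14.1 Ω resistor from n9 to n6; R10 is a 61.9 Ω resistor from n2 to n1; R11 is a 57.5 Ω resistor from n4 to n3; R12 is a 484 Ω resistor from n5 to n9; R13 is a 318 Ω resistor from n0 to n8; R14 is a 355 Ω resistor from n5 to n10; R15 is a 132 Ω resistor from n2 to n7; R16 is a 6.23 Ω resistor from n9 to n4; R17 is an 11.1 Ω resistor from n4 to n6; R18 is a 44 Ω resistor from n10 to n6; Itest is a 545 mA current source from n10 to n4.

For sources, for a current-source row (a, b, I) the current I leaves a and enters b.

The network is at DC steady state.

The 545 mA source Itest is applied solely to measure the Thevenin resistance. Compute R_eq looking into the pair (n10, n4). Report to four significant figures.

MNA unknowns: 10 node voltages V₁..V_10
R1: Y=0.006579 on G[10,7]
R2: Y=0.0002096 on G[5,9]
R3: Y=0.0007194 on G[7,0]
R4: Y=0.01312 on G[2,7]
R5: Y=0.008000 on G[4,3]
R6: Y=0.1550 on G[4,1]
R7: Y=0.1835 on G[8,4]
R8: Y=0.06369 on G[6,3]
R9: Y=0.07092 on G[9,6]
R10: Y=0.01616 on G[2,1]
R11: Y=0.01739 on G[4,3]
R12: Y=0.002066 on G[5,9]
R13: Y=0.003145 on G[0,8]
R14: Y=0.002817 on G[5,10]
R15: Y=0.007576 on G[2,7]
R16: Y=0.1605 on G[9,4]
R17: Y=0.09009 on G[4,6]
R18: Y=0.02273 on G[10,6]
Itest: z[10]−=0.545, z[4]+=0.545
solve → V1=1.224, V2=-3.642, V3=-0.2792, V4=1.731, V5=-10.84, V6=-1.081, V7=-7.441, V8=1.702, V9=0.7557, V10=-20.20

R_eq = 40.25 Ω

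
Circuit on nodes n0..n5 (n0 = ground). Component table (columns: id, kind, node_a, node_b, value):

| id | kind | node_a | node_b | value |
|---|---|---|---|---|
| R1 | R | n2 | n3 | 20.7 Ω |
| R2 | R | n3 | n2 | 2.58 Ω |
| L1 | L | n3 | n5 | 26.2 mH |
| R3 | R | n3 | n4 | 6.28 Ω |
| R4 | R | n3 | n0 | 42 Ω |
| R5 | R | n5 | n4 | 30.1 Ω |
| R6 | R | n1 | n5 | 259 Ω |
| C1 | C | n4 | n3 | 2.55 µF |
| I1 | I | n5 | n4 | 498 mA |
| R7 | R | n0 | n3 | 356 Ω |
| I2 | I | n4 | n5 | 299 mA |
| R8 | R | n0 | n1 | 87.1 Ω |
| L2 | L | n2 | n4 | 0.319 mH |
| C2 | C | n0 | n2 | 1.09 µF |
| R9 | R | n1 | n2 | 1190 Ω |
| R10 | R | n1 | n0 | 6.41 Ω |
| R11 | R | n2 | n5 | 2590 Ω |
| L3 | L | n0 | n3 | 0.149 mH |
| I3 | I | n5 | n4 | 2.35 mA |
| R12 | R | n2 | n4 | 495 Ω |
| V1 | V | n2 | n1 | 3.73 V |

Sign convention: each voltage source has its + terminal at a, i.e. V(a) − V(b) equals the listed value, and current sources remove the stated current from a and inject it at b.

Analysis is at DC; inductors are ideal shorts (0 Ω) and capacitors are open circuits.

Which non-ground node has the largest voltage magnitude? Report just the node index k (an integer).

1

MNA unknowns: 5 node voltages V₁..V_5 plus 4 source currents (L1, L2, L3, V1)
R1: Y=0.04831 on G[2,3]
R2: Y=0.3876 on G[3,2]
L1: row V3−V5=0, i_L1 at 3,5
R3: Y=0.1592 on G[3,4]
R4: Y=0.02381 on G[3,0]
R5: Y=0.03322 on G[5,4]
R6: Y=0.003861 on G[1,5]
C1: Y=0.000 on G[4,3]
I1: z[5]−=0.498, z[4]+=0.498
R7: Y=0.002809 on G[0,3]
I2: z[4]−=0.299, z[5]+=0.299
R8: Y=0.01148 on G[0,1]
L2: row V2−V4=0, i_L2 at 2,4
C2: Y=0.000 on G[0,2]
R9: Y=0.0008403 on G[1,2]
R10: Y=0.1560 on G[1,0]
R11: Y=0.0003861 on G[2,5]
L3: row V0−V3=0, i_L3 at 0,3
I3: z[5]−=0.00235, z[4]+=0.00235
R12: Y=0.002020 on G[2,4]
V1: row V2−V1=3.73, i_V1 at 2,1
solve → V1=-2.680, V2=1.050, V3=0.000, V4=1.050, V5=0.000
aux → i_L1=0.1764, i_L2=0.0008215, i_L3=-0.4488, i_V1=-0.4623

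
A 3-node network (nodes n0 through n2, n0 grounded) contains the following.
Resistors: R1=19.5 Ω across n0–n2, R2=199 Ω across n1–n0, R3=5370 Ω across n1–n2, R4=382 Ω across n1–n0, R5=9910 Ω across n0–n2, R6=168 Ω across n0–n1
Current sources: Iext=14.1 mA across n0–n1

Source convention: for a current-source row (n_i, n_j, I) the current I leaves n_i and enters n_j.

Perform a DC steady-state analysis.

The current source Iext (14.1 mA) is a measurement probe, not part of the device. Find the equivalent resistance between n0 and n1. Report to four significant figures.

R_eq = 72.56 Ω

Element admittances at DC:
  Y(R1) = 0.05128 S between n0,n2
  Y(R2) = 0.005025 S between n1,n0
  Y(R3) = 0.0001862 S between n1,n2
  Y(R4) = 0.002618 S between n1,n0
  Y(R5) = 0.0001009 S between n0,n2
  Y(R6) = 0.005952 S between n0,n1
  Iext: injects 0.0141 A into n1 (from n0)
Assemble and solve the 2×2 MNA system:
  V(n1)=1.023  V(n2)=0.003695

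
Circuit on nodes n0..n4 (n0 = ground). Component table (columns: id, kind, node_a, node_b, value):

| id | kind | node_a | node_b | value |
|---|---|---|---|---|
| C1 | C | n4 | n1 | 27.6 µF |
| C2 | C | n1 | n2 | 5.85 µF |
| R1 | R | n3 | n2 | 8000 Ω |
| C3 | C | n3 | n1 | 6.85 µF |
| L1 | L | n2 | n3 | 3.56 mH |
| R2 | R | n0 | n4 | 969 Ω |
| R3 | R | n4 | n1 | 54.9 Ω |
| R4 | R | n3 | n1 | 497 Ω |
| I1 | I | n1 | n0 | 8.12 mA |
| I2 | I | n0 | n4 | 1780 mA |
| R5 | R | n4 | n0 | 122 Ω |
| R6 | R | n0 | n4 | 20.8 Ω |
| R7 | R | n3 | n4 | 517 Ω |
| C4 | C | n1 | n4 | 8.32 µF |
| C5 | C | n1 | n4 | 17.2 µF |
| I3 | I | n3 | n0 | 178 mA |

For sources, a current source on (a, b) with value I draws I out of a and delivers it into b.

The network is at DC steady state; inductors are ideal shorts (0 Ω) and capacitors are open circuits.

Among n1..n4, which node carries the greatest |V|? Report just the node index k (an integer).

4

Apply KCL at each of the 4 non-ground nodes and solve the resulting linear system.
Node n1: branches {C1, C2, C3, R3, R4, I1, C4, C5} → V_1 = 22.66
Node n2: branches {C2, R1, L1} → V_2 = -19.92
Node n3: branches {R1, C3, L1, R4, R7, I3} → V_3 = -19.92
Node n4: branches {C1, R2, R3, I2, R5, R6, R7, C4, C5} → V_4 = 27.81
Source currents: i(L1)=0.000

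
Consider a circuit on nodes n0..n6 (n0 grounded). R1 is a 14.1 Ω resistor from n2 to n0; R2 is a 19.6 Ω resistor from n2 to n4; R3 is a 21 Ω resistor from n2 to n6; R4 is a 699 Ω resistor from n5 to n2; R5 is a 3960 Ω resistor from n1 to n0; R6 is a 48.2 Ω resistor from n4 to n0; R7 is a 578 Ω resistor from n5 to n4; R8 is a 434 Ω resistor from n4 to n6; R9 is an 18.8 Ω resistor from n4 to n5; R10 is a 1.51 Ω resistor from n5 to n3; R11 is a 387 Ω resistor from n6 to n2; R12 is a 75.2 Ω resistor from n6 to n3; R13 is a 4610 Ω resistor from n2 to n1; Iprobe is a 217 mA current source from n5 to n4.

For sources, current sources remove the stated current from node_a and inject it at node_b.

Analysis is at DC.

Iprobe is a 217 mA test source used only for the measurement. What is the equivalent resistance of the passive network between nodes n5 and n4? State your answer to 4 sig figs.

MNA unknowns: 6 node voltages V₁..V_6
R1: Y=0.07092 on G[2,0]
R2: Y=0.05102 on G[2,4]
R3: Y=0.04762 on G[2,6]
R4: Y=0.001431 on G[5,2]
R5: Y=0.0002525 on G[1,0]
R6: Y=0.02075 on G[4,0]
R7: Y=0.001730 on G[5,4]
R8: Y=0.002304 on G[4,6]
R9: Y=0.05319 on G[4,5]
R10: Y=0.6623 on G[5,3]
R11: Y=0.002584 on G[6,2]
R12: Y=0.01330 on G[6,3]
R13: Y=0.0002169 on G[2,1]
Iprobe: z[5]−=0.217, z[4]+=0.217
solve → V1=-0.04947, V2=-0.1071, V3=-2.918, V4=0.3665, V5=-2.963, V6=-0.6585

R_eq = 15.34 Ω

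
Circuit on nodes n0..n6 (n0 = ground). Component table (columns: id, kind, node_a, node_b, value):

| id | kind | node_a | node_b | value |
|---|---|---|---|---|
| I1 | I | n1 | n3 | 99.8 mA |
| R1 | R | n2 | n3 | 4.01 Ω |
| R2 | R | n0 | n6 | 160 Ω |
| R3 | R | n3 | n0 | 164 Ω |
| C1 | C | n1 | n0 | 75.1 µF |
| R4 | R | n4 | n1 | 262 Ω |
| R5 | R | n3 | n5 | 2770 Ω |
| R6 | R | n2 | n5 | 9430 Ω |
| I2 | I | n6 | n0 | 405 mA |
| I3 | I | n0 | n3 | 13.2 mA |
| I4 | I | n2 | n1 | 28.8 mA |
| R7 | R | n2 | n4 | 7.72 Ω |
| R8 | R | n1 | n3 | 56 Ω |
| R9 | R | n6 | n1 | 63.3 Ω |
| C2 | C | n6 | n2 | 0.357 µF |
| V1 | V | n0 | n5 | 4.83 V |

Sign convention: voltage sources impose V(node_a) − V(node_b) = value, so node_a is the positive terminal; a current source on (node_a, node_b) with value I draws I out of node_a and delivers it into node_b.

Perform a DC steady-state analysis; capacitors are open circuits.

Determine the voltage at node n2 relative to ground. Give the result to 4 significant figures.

-21.38 V

Element admittances at DC:
  I1: injects 0.0998 A into n3 (from n1)
  Y(R1) = 0.2494 S between n2,n3
  Y(R2) = 0.006250 S between n0,n6
  Y(R3) = 0.006098 S between n3,n0
  Y(C1) = 0.000 S between n1,n0
  Y(R4) = 0.003817 S between n4,n1
  Y(R5) = 0.0003610 S between n3,n5
  Y(R6) = 0.0001060 S between n2,n5
  I2: injects 0.405 A into n0 (from n6)
  I3: injects 0.0132 A into n3 (from n0)
  I4: injects 0.0288 A into n1 (from n2)
  Y(R7) = 0.1295 S between n2,n4
  Y(R8) = 0.01786 S between n1,n3
  Y(R9) = 0.01580 S between n6,n1
  Y(C2) = 0.000 S between n6,n2
  V1: constraint V(n0)−V(n5) = 4.83
Assemble and solve the 7×7 MNA system:
  V(n1)=-31.39  V(n2)=-21.38  V(n3)=-21.12  V(n4)=-21.66  V(n5)=-4.830  V(n6)=-40.86
  i(V1)=0.007635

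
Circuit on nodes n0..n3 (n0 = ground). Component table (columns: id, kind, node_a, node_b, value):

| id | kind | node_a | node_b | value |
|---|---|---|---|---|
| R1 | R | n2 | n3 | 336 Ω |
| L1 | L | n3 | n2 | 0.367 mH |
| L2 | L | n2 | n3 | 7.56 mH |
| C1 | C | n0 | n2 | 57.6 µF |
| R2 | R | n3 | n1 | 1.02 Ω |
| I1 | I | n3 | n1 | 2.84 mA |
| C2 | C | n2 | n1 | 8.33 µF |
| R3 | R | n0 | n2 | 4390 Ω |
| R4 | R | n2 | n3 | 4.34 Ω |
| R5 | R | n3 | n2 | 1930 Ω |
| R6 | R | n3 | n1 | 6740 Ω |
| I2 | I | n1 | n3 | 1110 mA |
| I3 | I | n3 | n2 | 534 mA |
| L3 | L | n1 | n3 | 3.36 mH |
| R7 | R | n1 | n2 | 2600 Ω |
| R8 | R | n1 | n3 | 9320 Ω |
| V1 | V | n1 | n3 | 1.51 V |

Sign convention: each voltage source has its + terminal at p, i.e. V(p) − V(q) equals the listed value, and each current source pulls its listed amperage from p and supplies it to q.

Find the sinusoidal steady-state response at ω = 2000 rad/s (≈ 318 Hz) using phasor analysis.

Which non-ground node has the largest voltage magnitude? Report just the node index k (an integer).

MNA unknowns: 3 node voltages V₁..V_3 plus 1 source current (V1)
R1: Y=0.002976+0.000j on G[2,3]
L1: Y=0.000-1.362j on G[3,2]
L2: Y=0.000-0.06614j on G[2,3]
C1: Y=0.000+0.1152j on G[0,2]
R2: Y=0.9804+0.000j on G[3,1]
I1: z[3]−=0.00284, z[1]+=0.00284
C2: Y=0.000+0.01666j on G[2,1]
R3: Y=0.0002278+0.000j on G[0,2]
R4: Y=0.2304+0.000j on G[2,3]
R5: Y=0.0005181+0.000j on G[3,2]
R6: Y=0.0001484+0.000j on G[3,1]
I2: z[1]−=1.11, z[3]+=1.11
I3: z[3]−=0.534, z[2]+=0.534
L3: Y=0.000-0.1488j on G[1,3]
R7: Y=0.0003846+0.000j on G[1,2]
R8: Y=0.0001073+0.000j on G[1,3]
V1: row V1−V3=1.51, i_V1 at 1,3
solve → V1=1.466-0.3714j, V2=0.000+0.000j, V3=-0.04381-0.3714j
aux → i_V1=-2.595+0.2004j

1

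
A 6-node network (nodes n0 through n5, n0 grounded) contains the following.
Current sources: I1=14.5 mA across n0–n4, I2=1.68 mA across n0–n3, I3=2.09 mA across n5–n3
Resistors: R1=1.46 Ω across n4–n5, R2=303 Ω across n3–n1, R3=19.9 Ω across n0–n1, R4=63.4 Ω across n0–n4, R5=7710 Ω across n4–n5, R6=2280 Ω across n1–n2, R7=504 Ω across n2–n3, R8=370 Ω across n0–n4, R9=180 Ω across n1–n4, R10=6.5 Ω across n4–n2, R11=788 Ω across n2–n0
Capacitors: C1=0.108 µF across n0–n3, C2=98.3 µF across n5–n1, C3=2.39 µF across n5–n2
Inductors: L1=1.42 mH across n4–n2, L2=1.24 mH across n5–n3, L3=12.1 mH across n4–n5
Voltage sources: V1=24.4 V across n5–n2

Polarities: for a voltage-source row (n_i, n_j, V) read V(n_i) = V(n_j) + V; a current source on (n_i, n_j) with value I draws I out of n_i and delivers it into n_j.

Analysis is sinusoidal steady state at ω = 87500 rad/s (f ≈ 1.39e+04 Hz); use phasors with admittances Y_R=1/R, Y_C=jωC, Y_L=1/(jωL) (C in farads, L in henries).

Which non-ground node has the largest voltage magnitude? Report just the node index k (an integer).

Element admittances at ω=87500 rad/s:
  I1: injects 0.0145 A into n4 (from n0)
  Y(R1) = 0.6849+0.000j S between n4,n5
  Y(C1) = 0.000+0.009450j S between n0,n3
  Y(L1) = 0.000-0.008048j S between n4,n2
  Y(R2) = 0.003300+0.000j S between n3,n1
  Y(L2) = 0.000-0.009217j S between n5,n3
  Y(R3) = 0.05025+0.000j S between n0,n1
  Y(C2) = 0.000+8.601j S between n5,n1
  Y(R4) = 0.01577+0.000j S between n0,n4
  Y(R5) = 0.0001297+0.000j S between n4,n5
  I2: injects 0.00168 A into n3 (from n0)
  Y(R6) = 0.0004386+0.000j S between n1,n2
  Y(R7) = 0.001984+0.000j S between n2,n3
  Y(R8) = 0.002703+0.000j S between n0,n4
  I3: injects 0.00209 A into n3 (from n5)
  Y(L3) = 0.000-0.0009445j S between n4,n5
  Y(C3) = 0.000+0.2091j S between n5,n2
  Y(R9) = 0.005556+0.000j S between n1,n4
  Y(R10) = 0.1538+0.000j S between n4,n2
  Y(R11) = 0.001269+0.000j S between n2,n0
  V1: constraint V(n5)−V(n2) = 24.4
Assemble and solve the 6×6 MNA system:
  V(n1)=1.583+0.7297j  V(n2)=-22.81+0.7136j  V(n3)=-5.698-1.795j  V(n4)=-2.781+0.8805j  V(n5)=1.588+0.7136j
  i(V1)=-3.157-4.961j

2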